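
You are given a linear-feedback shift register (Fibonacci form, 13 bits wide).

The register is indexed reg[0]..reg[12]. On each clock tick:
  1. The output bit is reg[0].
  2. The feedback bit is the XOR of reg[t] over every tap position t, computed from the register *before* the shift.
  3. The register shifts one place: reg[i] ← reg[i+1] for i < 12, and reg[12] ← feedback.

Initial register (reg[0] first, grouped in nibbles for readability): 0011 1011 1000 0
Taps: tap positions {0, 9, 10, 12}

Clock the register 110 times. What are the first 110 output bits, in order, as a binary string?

00111011100000010100000000001101101101101001101001101010001001101011011100111110111100001011001101101011100111

k : reg_k → out_k, fb_k
0: 0011101110000 → 0, fb=0
1: 0111011100000 → 0, fb=0
2: 1110111000000 → 1, fb=1
3: 1101110000001 → 1, fb=0
4: 1011100000010 → 1, fb=1
5: 0111000000101 → 0, fb=0
6: 1110000001010 → 1, fb=0
7: 1100000010100 → 1, fb=0
8: 1000000101000 → 1, fb=0
9: 0000001010000 → 0, fb=0
10: 0000010100000 → 0, fb=0
11: 0000101000000 → 0, fb=0
12: 0001010000000 → 0, fb=0
13: 0010100000000 → 0, fb=0
14: 0101000000000 → 0, fb=0
15: 1010000000000 → 1, fb=1
16: 0100000000001 → 0, fb=1
17: 1000000000011 → 1, fb=0
18: 0000000000110 → 0, fb=1
19: 0000000001101 → 0, fb=1
20: 0000000011011 → 0, fb=0
21: 0000000110110 → 0, fb=1
22: 0000001101101 → 0, fb=1
23: 0000011011011 → 0, fb=0
24: 0000110110110 → 0, fb=1
25: 0001101101101 → 0, fb=1
26: 0011011011011 → 0, fb=0
27: 0110110110110 → 0, fb=1
28: 1101101101101 → 1, fb=0
29: 1011011011010 → 1, fb=0
30: 0110110110100 → 0, fb=1
31: 1101101101001 → 1, fb=1
32: 1011011010011 → 1, fb=0
33: 0110110100110 → 0, fb=1
34: 1101101001101 → 1, fb=0
35: 1011010011010 → 1, fb=0
36: 0110100110100 → 0, fb=1
37: 1101001101001 → 1, fb=1
38: 1010011010011 → 1, fb=0
39: 0100110100110 → 0, fb=1
40: 1001101001101 → 1, fb=0
41: 0011010011010 → 0, fb=1
42: 0110100110101 → 0, fb=0
43: 1101001101010 → 1, fb=0
44: 1010011010100 → 1, fb=0
45: 0100110101000 → 0, fb=1
46: 1001101010001 → 1, fb=0
47: 0011010100010 → 0, fb=0
48: 0110101000100 → 0, fb=1
49: 1101010001001 → 1, fb=1
50: 1010100010011 → 1, fb=0
51: 0101000100110 → 0, fb=1
52: 1010001001101 → 1, fb=0
53: 0100010011010 → 0, fb=1
54: 1000100110101 → 1, fb=1
55: 0001001101011 → 0, fb=0
56: 0010011010110 → 0, fb=1
57: 0100110101101 → 0, fb=1
58: 1001101011011 → 1, fb=1
59: 0011010110111 → 0, fb=0
60: 0110101101110 → 0, fb=0
61: 1101011011100 → 1, fb=1
62: 1010110111001 → 1, fb=1
63: 0101101110011 → 0, fb=1
64: 1011011100111 → 1, fb=1
65: 0110111001111 → 0, fb=1
66: 1101110011111 → 1, fb=0
67: 1011100111110 → 1, fb=1
68: 0111001111101 → 0, fb=1
69: 1110011111011 → 1, fb=1
70: 1100111110111 → 1, fb=1
71: 1001111101111 → 1, fb=0
72: 0011111011110 → 0, fb=0
73: 0111110111100 → 0, fb=0
74: 1111101111000 → 1, fb=0
75: 1111011110000 → 1, fb=1
76: 1110111100001 → 1, fb=0
77: 1101111000010 → 1, fb=1
78: 1011110000101 → 1, fb=1
79: 0111100001011 → 0, fb=0
80: 1111000010110 → 1, fb=0
81: 1110000101100 → 1, fb=1
82: 1100001011001 → 1, fb=1
83: 1000010110011 → 1, fb=0
84: 0000101100110 → 0, fb=1
85: 0001011001101 → 0, fb=1
86: 0010110011011 → 0, fb=0
87: 0101100110110 → 0, fb=1
88: 1011001101101 → 1, fb=0
89: 0110011011010 → 0, fb=1
90: 1100110110101 → 1, fb=1
91: 1001101101011 → 1, fb=1
92: 0011011010111 → 0, fb=0
93: 0110110101110 → 0, fb=0
94: 1101101011100 → 1, fb=1
95: 1011010111001 → 1, fb=1
96: 0110101110011 → 0, fb=1
97: 1101011100111 → 1, fb=1
98: 1010111001111 → 1, fb=0
99: 0101110011110 → 0, fb=0
100: 1011100111100 → 1, fb=1
101: 0111001111001 → 0, fb=0
102: 1110011110010 → 1, fb=1
103: 1100111100101 → 1, fb=1
104: 1001111001011 → 1, fb=1
105: 0011110010111 → 0, fb=0
106: 0111100101110 → 0, fb=0
107: 1111001011100 → 1, fb=1
108: 1110010111001 → 1, fb=1
109: 1100101110011 → 1, fb=0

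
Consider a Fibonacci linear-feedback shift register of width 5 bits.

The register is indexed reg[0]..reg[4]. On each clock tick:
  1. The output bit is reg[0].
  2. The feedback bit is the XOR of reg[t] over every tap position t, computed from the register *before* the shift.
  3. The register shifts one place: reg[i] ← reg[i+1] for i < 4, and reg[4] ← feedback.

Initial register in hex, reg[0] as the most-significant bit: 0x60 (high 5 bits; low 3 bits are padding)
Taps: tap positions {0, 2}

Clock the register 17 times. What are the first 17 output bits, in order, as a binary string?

01100111110001101

tick  register→output (feedback)
  0  01100→0 (1)
  1  11001→1 (1)
  2  10011→1 (1)
  3  00111→0 (1)
  4  01111→0 (1)
  5  11111→1 (0)
  6  11110→1 (0)
  7  11100→1 (0)
  8  11000→1 (1)
  9  10001→1 (1)
 10  00011→0 (0)
 11  00110→0 (1)
 12  01101→0 (1)
 13  11011→1 (1)
 14  10111→1 (0)
 15  01110→0 (1)
 16  11101→1 (0)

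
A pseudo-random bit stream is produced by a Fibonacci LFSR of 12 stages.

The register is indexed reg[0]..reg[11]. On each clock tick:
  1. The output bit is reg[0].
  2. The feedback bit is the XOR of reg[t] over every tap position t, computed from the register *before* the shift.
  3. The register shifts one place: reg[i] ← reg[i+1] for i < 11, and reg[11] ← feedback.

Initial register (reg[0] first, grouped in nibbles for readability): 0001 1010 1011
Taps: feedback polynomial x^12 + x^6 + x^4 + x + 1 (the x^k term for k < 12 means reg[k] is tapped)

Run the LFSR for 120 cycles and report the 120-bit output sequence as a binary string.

000110101011001010000101111010101010001111010010110111101101001110101010010011001001001110000110110101010011011000011011

k : reg_k → out_k, fb_k
0: 000110101011 → 0, fb=0
1: 001101010110 → 0, fb=0
2: 011010101100 → 0, fb=1
3: 110101011001 → 1, fb=0
4: 101010110010 → 1, fb=1
5: 010101100101 → 0, fb=0
6: 101011001010 → 1, fb=0
7: 010110010100 → 0, fb=0
8: 101100101000 → 1, fb=0
9: 011001010000 → 0, fb=1
10: 110010100001 → 1, fb=0
11: 100101000010 → 1, fb=1
12: 001010000101 → 0, fb=1
13: 010100001011 → 0, fb=1
14: 101000010111 → 1, fb=1
15: 010000101111 → 0, fb=0
16: 100001011110 → 1, fb=1
17: 000010111101 → 0, fb=0
18: 000101111010 → 0, fb=1
19: 001011110101 → 0, fb=0
20: 010111101010 → 0, fb=1
21: 101111010101 → 1, fb=0
22: 011110101010 → 0, fb=1
23: 111101010101 → 1, fb=0
24: 111010101010 → 1, fb=0
25: 110101010100 → 1, fb=0
26: 101010101000 → 1, fb=1
27: 010101010001 → 0, fb=1
28: 101010100011 → 1, fb=1
29: 010101000111 → 0, fb=1
30: 101010001111 → 1, fb=0
31: 010100011110 → 0, fb=1
32: 101000111101 → 1, fb=0
33: 010001111010 → 0, fb=0
34: 100011110100 → 1, fb=1
35: 000111101001 → 0, fb=0
36: 001111010010 → 0, fb=1
37: 011110100101 → 0, fb=1
38: 111101001011 → 1, fb=0
39: 111010010110 → 1, fb=1
40: 110100101101 → 1, fb=1
41: 101001011011 → 1, fb=1
42: 010010110111 → 0, fb=1
43: 100101101111 → 1, fb=0
44: 001011011110 → 0, fb=1
45: 010110111101 → 0, fb=1
46: 101101111011 → 1, fb=0
47: 011011110110 → 0, fb=1
48: 110111101101 → 1, fb=0
49: 101111011010 → 1, fb=0
50: 011110110100 → 0, fb=1
51: 111101101001 → 1, fb=1
52: 111011010011 → 1, fb=1
53: 110110100111 → 1, fb=0
54: 101101001110 → 1, fb=1
55: 011010011101 → 0, fb=0
56: 110100111010 → 1, fb=1
57: 101001110101 → 1, fb=0
58: 010011101010 → 0, fb=1
59: 100111010101 → 1, fb=0
60: 001110101010 → 0, fb=0
61: 011101010100 → 0, fb=1
62: 111010101001 → 1, fb=0
63: 110101010010 → 1, fb=0
64: 101010100100 → 1, fb=1
65: 010101001001 → 0, fb=1
66: 101010010011 → 1, fb=0
67: 010100100110 → 0, fb=0
68: 101001001100 → 1, fb=1
69: 010010011001 → 0, fb=0
70: 100100110010 → 1, fb=0
71: 001001100100 → 0, fb=1
72: 010011001001 → 0, fb=0
73: 100110010010 → 1, fb=0
74: 001100100100 → 0, fb=1
75: 011001001001 → 0, fb=1
76: 110010010011 → 1, fb=1
77: 100100100111 → 1, fb=0
78: 001001001110 → 0, fb=0
79: 010010011100 → 0, fb=0
80: 100100111000 → 1, fb=0
81: 001001110000 → 0, fb=1
82: 010011100001 → 0, fb=1
83: 100111000011 → 1, fb=0
84: 001110000110 → 0, fb=1
85: 011100001101 → 0, fb=1
86: 111000011011 → 1, fb=0
87: 110000110110 → 1, fb=1
88: 100001101101 → 1, fb=0
89: 000011011010 → 0, fb=1
90: 000110110101 → 0, fb=0
91: 001101101010 → 0, fb=1
92: 011011010101 → 0, fb=0
93: 110110101010 → 1, fb=0
94: 101101010100 → 1, fb=1
95: 011010101001 → 0, fb=1
96: 110101010011 → 1, fb=0
97: 101010100110 → 1, fb=1
98: 010101001101 → 0, fb=1
99: 101010011011 → 1, fb=0
100: 010100110110 → 0, fb=0
101: 101001101100 → 1, fb=0
102: 010011011000 → 0, fb=0
103: 100110110000 → 1, fb=1
104: 001101100001 → 0, fb=1
105: 011011000011 → 0, fb=0
106: 110110000110 → 1, fb=1
107: 101100001101 → 1, fb=1
108: 011000011011 → 0, fb=1
109: 110000110111 → 1, fb=1
110: 100001101111 → 1, fb=0
111: 000011011110 → 0, fb=1
112: 000110111101 → 0, fb=0
113: 001101111010 → 0, fb=1
114: 011011110101 → 0, fb=1
115: 110111101011 → 1, fb=0
116: 101111010110 → 1, fb=0
117: 011110101100 → 0, fb=1
118: 111101011001 → 1, fb=0
119: 111010110010 → 1, fb=0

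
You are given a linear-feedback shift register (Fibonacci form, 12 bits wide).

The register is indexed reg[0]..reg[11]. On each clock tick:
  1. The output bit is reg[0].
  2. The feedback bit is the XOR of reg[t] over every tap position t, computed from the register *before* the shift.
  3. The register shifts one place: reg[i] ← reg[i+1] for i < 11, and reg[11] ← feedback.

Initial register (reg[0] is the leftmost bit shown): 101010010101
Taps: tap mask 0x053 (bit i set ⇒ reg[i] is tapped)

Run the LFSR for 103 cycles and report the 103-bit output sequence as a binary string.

1010100101010011101000100110010110011001000101111111101110010101000010101101000001100110111101111001100

k : reg_k → out_k, fb_k
0: 101010010101 → 1, fb=0
1: 010100101010 → 0, fb=0
2: 101001010100 → 1, fb=1
3: 010010101001 → 0, fb=1
4: 100101010011 → 1, fb=1
5: 001010100111 → 0, fb=0
6: 010101001110 → 0, fb=1
7: 101010011101 → 1, fb=0
8: 010100111010 → 0, fb=0
9: 101001110100 → 1, fb=0
10: 010011101000 → 0, fb=1
11: 100111010001 → 1, fb=0
12: 001110100010 → 0, fb=0
13: 011101000100 → 0, fb=1
14: 111010001001 → 1, fb=1
15: 110100010011 → 1, fb=0
16: 101000100110 → 1, fb=0
17: 010001001100 → 0, fb=1
18: 100010011001 → 1, fb=0
19: 000100110010 → 0, fb=1
20: 001001100101 → 0, fb=1
21: 010011001011 → 0, fb=0
22: 100110010110 → 1, fb=0
23: 001100101100 → 0, fb=1
24: 011001011001 → 0, fb=1
25: 110010110011 → 1, fb=0
26: 100101100110 → 1, fb=0
27: 001011001100 → 0, fb=1
28: 010110011001 → 0, fb=0
29: 101100110010 → 1, fb=0
30: 011001100100 → 0, fb=0
31: 110011001000 → 1, fb=1
32: 100110010001 → 1, fb=0
33: 001100100010 → 0, fb=1
34: 011001000101 → 0, fb=1
35: 110010001011 → 1, fb=1
36: 100100010111 → 1, fb=1
37: 001000101111 → 0, fb=1
38: 010001011111 → 0, fb=1
39: 100010111111 → 1, fb=1
40: 000101111111 → 0, fb=1
41: 001011111111 → 0, fb=0
42: 010111111110 → 0, fb=1
43: 101111111101 → 1, fb=1
44: 011111111011 → 0, fb=1
45: 111111110111 → 1, fb=0
46: 111111101110 → 1, fb=0
47: 111111011100 → 1, fb=1
48: 111110111001 → 1, fb=0
49: 111101110010 → 1, fb=1
50: 111011100101 → 1, fb=0
51: 110111001010 → 1, fb=1
52: 101110010101 → 1, fb=0
53: 011100101010 → 0, fb=0
54: 111001010100 → 1, fb=0
55: 110010101000 → 1, fb=0
56: 100101010000 → 1, fb=1
57: 001010100001 → 0, fb=0
58: 010101000010 → 0, fb=1
59: 101010000101 → 1, fb=0
60: 010100001010 → 0, fb=1
61: 101000010101 → 1, fb=1
62: 010000101011 → 0, fb=0
63: 100001010110 → 1, fb=1
64: 000010101101 → 0, fb=0
65: 000101011010 → 0, fb=0
66: 001010110100 → 0, fb=0
67: 010101101000 → 0, fb=0
68: 101011010000 → 1, fb=0
69: 010110100000 → 0, fb=1
70: 101101000001 → 1, fb=1
71: 011010000011 → 0, fb=0
72: 110100000110 → 1, fb=0
73: 101000001100 → 1, fb=1
74: 010000011001 → 0, fb=1
75: 100000110011 → 1, fb=0
76: 000001100110 → 0, fb=1
77: 000011001101 → 0, fb=1
78: 000110011011 → 0, fb=1
79: 001100110111 → 0, fb=1
80: 011001101111 → 0, fb=0
81: 110011011110 → 1, fb=1
82: 100110111101 → 1, fb=1
83: 001101111011 → 0, fb=1
84: 011011110111 → 0, fb=1
85: 110111101111 → 1, fb=0
86: 101111011110 → 1, fb=0
87: 011110111100 → 0, fb=1
88: 111101111001 → 1, fb=1
89: 111011110011 → 1, fb=0
90: 110111100110 → 1, fb=0
91: 101111001100 → 1, fb=0
92: 011110011000 → 0, fb=0
93: 111100110000 → 1, fb=1
94: 111001100001 → 1, fb=1
95: 110011000011 → 1, fb=1
96: 100110000111 → 1, fb=0
97: 001100001110 → 0, fb=0
98: 011000011100 → 0, fb=1
99: 110000111001 → 1, fb=1
100: 100001110011 → 1, fb=0
101: 000011100110 → 0, fb=0
102: 000111001100 → 0, fb=1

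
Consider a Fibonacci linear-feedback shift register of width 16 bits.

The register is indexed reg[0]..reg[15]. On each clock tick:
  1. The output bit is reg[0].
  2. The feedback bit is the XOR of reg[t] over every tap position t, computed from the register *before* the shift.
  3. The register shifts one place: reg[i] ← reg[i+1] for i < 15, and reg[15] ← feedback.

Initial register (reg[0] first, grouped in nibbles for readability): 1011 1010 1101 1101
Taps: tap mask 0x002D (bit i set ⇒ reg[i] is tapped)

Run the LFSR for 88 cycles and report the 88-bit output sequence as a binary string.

tick  register→output (feedback)
  0  1011101011011101→1 (1)
  1  0111010110111011→0 (1)
  2  1110101101110111→1 (0)
  3  1101011011101110→1 (1)
  4  1010110111011101→1 (1)
  5  0101101110111011→0 (1)
  6  1011011101110111→1 (0)
  7  0110111011101110→0 (0)
  8  1101110111011100→1 (1)
  9  1011101110111001→1 (1)
 10  0111011101110011→0 (1)
 11  1110111011100111→1 (1)
 12  1101110111001111→1 (1)
 13  1011101110011111→1 (1)
 14  0111011100111111→0 (1)
 15  1110111001111111→1 (1)
 16  1101110011111111→1 (1)
 17  1011100111111111→1 (1)
 18  0111001111111111→0 (0)
 19  1110011111111110→1 (1)
 20  1100111111111101→1 (0)
 21  1001111111111010→1 (1)
 22  0011111111110101→0 (1)
 23  0111111111101011→0 (1)
 24  1111111111010111→1 (0)
 25  1111111110101110→1 (0)
 26  1111111101011100→1 (0)
 27  1111111010111000→1 (0)
 28  1111110101110000→1 (0)
 29  1111101011100000→1 (1)
 30  1111010111000001→1 (0)
 31  1110101110000010→1 (0)
 32  1101011100000100→1 (1)
 33  1010111000001001→1 (1)
 34  0101110000010011→0 (0)
 35  1011100000100110→1 (1)
 36  0111000001001101→0 (0)
 37  1110000010011010→1 (0)
 38  1100000100110100→1 (1)
 39  1000001001101001→1 (1)
 40  0000010011010011→0 (1)
 41  0000100110100111→0 (0)
 42  0001001101001110→0 (1)
 43  0010011010011101→0 (0)
 44  0100110100111010→0 (1)
 45  1001101001110101→1 (0)
 46  0011010011101010→0 (1)
 47  0110100111010101→0 (1)
 48  1101001110101011→1 (0)
 49  1010011101010110→1 (1)
 50  0100111010101101→0 (1)
 51  1001110101011011→1 (1)
 52  0011101010110111→0 (0)
 53  0111010101101110→0 (1)
 54  1110101011011101→1 (0)
 55  1101010110111010→1 (1)
 56  1010101101110101→1 (0)
 57  0101011011101010→0 (0)
 58  1010110111010100→1 (1)
 59  0101101110101001→0 (1)
 60  1011011101010011→1 (0)
 61  0110111010100110→0 (0)
 62  1101110101001100→1 (1)
 63  1011101010011001→1 (1)
 64  0111010100110011→0 (1)
 65  1110101001100111→1 (0)
 66  1101010011001110→1 (1)
 67  1010100110011101→1 (0)
 68  0101001100111010→0 (1)
 69  1010011001110101→1 (1)
 70  0100110011101011→0 (1)
 71  1001100111010111→1 (0)
 72  0011001110101110→0 (0)
 73  0110011101011100→0 (0)
 74  1100111010111000→1 (0)
 75  1001110101110000→1 (1)
 76  0011101011100001→0 (0)
 77  0111010111000010→0 (1)
 78  1110101110000101→1 (0)
 79  1101011100001010→1 (1)
 80  1010111000010101→1 (1)
 81  0101110000101011→0 (0)
 82  1011100001010110→1 (1)
 83  0111000010101101→0 (0)
 84  1110000101011010→1 (0)
 85  1100001010110100→1 (1)
 86  1000010101101001→1 (0)
 87  0000101011010010→0 (0)

1011101011011101110111001111111111010111000001001101001110101011011101010011001110101110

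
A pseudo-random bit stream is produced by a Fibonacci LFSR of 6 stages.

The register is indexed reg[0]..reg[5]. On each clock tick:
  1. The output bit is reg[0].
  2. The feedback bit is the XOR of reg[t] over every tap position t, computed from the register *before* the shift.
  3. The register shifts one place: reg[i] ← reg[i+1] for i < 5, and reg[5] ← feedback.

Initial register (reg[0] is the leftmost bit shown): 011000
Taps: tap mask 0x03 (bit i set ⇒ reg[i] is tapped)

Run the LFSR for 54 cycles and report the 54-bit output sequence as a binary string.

tick  register→output (feedback)
  0  011000→0 (1)
  1  110001→1 (0)
  2  100010→1 (1)
  3  000101→0 (0)
  4  001010→0 (0)
  5  010100→0 (1)
  6  101001→1 (1)
  7  010011→0 (1)
  8  100111→1 (1)
  9  001111→0 (0)
 10  011110→0 (1)
 11  111101→1 (0)
 12  111010→1 (0)
 13  110100→1 (0)
 14  101000→1 (1)
 15  010001→0 (1)
 16  100011→1 (1)
 17  000111→0 (0)
 18  001110→0 (0)
 19  011100→0 (1)
 20  111001→1 (0)
 21  110010→1 (0)
 22  100100→1 (1)
 23  001001→0 (0)
 24  010010→0 (1)
 25  100101→1 (1)
 26  001011→0 (0)
 27  010110→0 (1)
 28  101101→1 (1)
 29  011011→0 (1)
 30  110111→1 (0)
 31  101110→1 (1)
 32  011101→0 (1)
 33  111011→1 (0)
 34  110110→1 (0)
 35  101100→1 (1)
 36  011001→0 (1)
 37  110011→1 (0)
 38  100110→1 (1)
 39  001101→0 (0)
 40  011010→0 (1)
 41  110101→1 (0)
 42  101010→1 (1)
 43  010101→0 (1)
 44  101011→1 (1)
 45  010111→0 (1)
 46  101111→1 (1)
 47  011111→0 (1)
 48  111111→1 (0)
 49  111110→1 (0)
 50  111100→1 (0)
 51  111000→1 (0)
 52  110000→1 (0)
 53  100000→1 (1)

011000101001111010001110010010110111011001101010111111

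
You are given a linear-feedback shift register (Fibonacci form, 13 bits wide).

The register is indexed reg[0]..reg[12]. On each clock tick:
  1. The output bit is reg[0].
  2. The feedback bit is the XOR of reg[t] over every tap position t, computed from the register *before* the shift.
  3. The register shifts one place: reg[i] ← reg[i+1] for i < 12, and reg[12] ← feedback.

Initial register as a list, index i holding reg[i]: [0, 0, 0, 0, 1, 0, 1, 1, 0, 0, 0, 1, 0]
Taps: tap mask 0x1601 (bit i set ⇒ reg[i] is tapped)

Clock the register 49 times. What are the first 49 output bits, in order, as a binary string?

0000101100010010001010100101010011111100101011110

step | reg (before) | out | fb
   0 | 0000101100010 | 0 | 0
   1 | 0001011000100 | 0 | 1
   2 | 0010110001001 | 0 | 0
   3 | 0101100010010 | 0 | 0
   4 | 1011000100100 | 1 | 0
   5 | 0110001001000 | 0 | 1
   6 | 1100010010001 | 1 | 0
   7 | 1000100100010 | 1 | 1
   8 | 0001001000101 | 0 | 0
   9 | 0010010001010 | 0 | 1
  10 | 0100100010101 | 0 | 0
  11 | 1001000101010 | 1 | 0
  12 | 0010001010100 | 0 | 1
  13 | 0100010101001 | 0 | 0
  14 | 1000101010010 | 1 | 1
  15 | 0001010100101 | 0 | 0
  16 | 0010101001010 | 0 | 1
  17 | 0101010010101 | 0 | 0
  18 | 1010100101010 | 1 | 0
  19 | 0101001010100 | 0 | 1
  20 | 1010010101001 | 1 | 1
  21 | 0100101010011 | 0 | 1
  22 | 1001010100111 | 1 | 1
  23 | 0010101001111 | 0 | 1
  24 | 0101010011111 | 0 | 1
  25 | 1010100111111 | 1 | 0
  26 | 0101001111110 | 0 | 0
  27 | 1010011111100 | 1 | 1
  28 | 0100111111001 | 0 | 0
  29 | 1001111110010 | 1 | 1
  30 | 0011111100101 | 0 | 0
  31 | 0111111001010 | 0 | 1
  32 | 1111110010101 | 1 | 1
  33 | 1111100101011 | 1 | 1
  34 | 1111001010111 | 1 | 1
  35 | 1110010101111 | 1 | 0
  36 | 1100101011110 | 1 | 1
  37 | 1001010111101 | 1 | 0
  38 | 0010101111010 | 0 | 1
  39 | 0101011110101 | 0 | 0
  40 | 1010111101010 | 1 | 0
  41 | 0101111010100 | 0 | 1
  42 | 1011110101001 | 1 | 1
  43 | 0111101010011 | 0 | 1
  44 | 1111010100111 | 1 | 1
  45 | 1110101001111 | 1 | 0
  46 | 1101010011110 | 1 | 1
  47 | 1010100111101 | 1 | 0
  48 | 0101001111010 | 0 | 1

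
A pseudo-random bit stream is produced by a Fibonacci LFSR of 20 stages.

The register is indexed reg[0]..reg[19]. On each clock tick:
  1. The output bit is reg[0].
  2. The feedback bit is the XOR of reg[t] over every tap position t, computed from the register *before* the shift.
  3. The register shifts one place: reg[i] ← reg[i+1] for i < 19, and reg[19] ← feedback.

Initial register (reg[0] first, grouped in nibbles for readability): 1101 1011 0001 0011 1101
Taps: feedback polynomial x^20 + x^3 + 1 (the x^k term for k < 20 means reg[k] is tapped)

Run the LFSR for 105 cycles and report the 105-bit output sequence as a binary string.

k : reg_k → out_k, fb_k
0: 11011011000100111101 → 1, fb=0
1: 10110110001001111010 → 1, fb=0
2: 01101100010011110100 → 0, fb=0
3: 11011000100111101000 → 1, fb=0
4: 10110001001111010000 → 1, fb=0
5: 01100010011110100000 → 0, fb=0
6: 11000100111101000000 → 1, fb=1
7: 10001001111010000001 → 1, fb=1
8: 00010011110100000011 → 0, fb=1
9: 00100111101000000111 → 0, fb=0
10: 01001111010000001110 → 0, fb=0
11: 10011110100000011100 → 1, fb=0
12: 00111101000000111000 → 0, fb=1
13: 01111010000001110001 → 0, fb=1
14: 11110100000011100011 → 1, fb=0
15: 11101000000111000110 → 1, fb=1
16: 11010000001110001101 → 1, fb=0
17: 10100000011100011010 → 1, fb=1
18: 01000000111000110101 → 0, fb=0
19: 10000001110001101010 → 1, fb=1
20: 00000011100011010101 → 0, fb=0
21: 00000111000110101010 → 0, fb=0
22: 00001110001101010100 → 0, fb=0
23: 00011100011010101000 → 0, fb=1
24: 00111000110101010001 → 0, fb=1
25: 01110001101010100011 → 0, fb=1
26: 11100011010101000111 → 1, fb=1
27: 11000110101010001111 → 1, fb=1
28: 10001101010100011111 → 1, fb=1
29: 00011010101000111111 → 0, fb=1
30: 00110101010001111111 → 0, fb=1
31: 01101010100011111111 → 0, fb=0
32: 11010101000111111110 → 1, fb=0
33: 10101010001111111100 → 1, fb=1
34: 01010100011111111001 → 0, fb=1
35: 10101000111111110011 → 1, fb=1
36: 01010001111111100111 → 0, fb=1
37: 10100011111111001111 → 1, fb=1
38: 01000111111110011111 → 0, fb=0
39: 10001111111100111110 → 1, fb=1
40: 00011111111001111101 → 0, fb=1
41: 00111111110011111011 → 0, fb=1
42: 01111111100111110111 → 0, fb=1
43: 11111111001111101111 → 1, fb=0
44: 11111110011111011110 → 1, fb=0
45: 11111100111110111100 → 1, fb=0
46: 11111001111101111000 → 1, fb=0
47: 11110011111011110000 → 1, fb=0
48: 11100111110111100000 → 1, fb=1
49: 11001111101111000001 → 1, fb=1
50: 10011111011110000011 → 1, fb=0
51: 00111110111100000110 → 0, fb=1
52: 01111101111000001101 → 0, fb=1
53: 11111011110000011011 → 1, fb=0
54: 11110111100000110110 → 1, fb=0
55: 11101111000001101100 → 1, fb=1
56: 11011110000011011001 → 1, fb=0
57: 10111100000110110010 → 1, fb=0
58: 01111000001101100100 → 0, fb=1
59: 11110000011011001001 → 1, fb=0
60: 11100000110110010010 → 1, fb=1
61: 11000001101100100101 → 1, fb=1
62: 10000011011001001011 → 1, fb=1
63: 00000110110010010111 → 0, fb=0
64: 00001101100100101110 → 0, fb=0
65: 00011011001001011100 → 0, fb=1
66: 00110110010010111001 → 0, fb=1
67: 01101100100101110011 → 0, fb=0
68: 11011001001011100110 → 1, fb=0
69: 10110010010111001100 → 1, fb=0
70: 01100100101110011000 → 0, fb=0
71: 11001001011100110000 → 1, fb=1
72: 10010010111001100001 → 1, fb=0
73: 00100101110011000010 → 0, fb=0
74: 01001011100110000100 → 0, fb=0
75: 10010111001100001000 → 1, fb=0
76: 00101110011000010000 → 0, fb=0
77: 01011100110000100000 → 0, fb=1
78: 10111001100001000001 → 1, fb=0
79: 01110011000010000010 → 0, fb=1
80: 11100110000100000101 → 1, fb=1
81: 11001100001000001011 → 1, fb=1
82: 10011000010000010111 → 1, fb=0
83: 00110000100000101110 → 0, fb=1
84: 01100001000001011101 → 0, fb=0
85: 11000010000010111010 → 1, fb=1
86: 10000100000101110101 → 1, fb=1
87: 00001000001011101011 → 0, fb=0
88: 00010000010111010110 → 0, fb=1
89: 00100000101110101101 → 0, fb=0
90: 01000001011101011010 → 0, fb=0
91: 10000010111010110100 → 1, fb=1
92: 00000101110101101001 → 0, fb=0
93: 00001011101011010010 → 0, fb=0
94: 00010111010110100100 → 0, fb=1
95: 00101110101101001001 → 0, fb=0
96: 01011101011010010010 → 0, fb=1
97: 10111010110100100101 → 1, fb=0
98: 01110101101001001010 → 0, fb=1
99: 11101011010010010101 → 1, fb=1
100: 11010110100100101011 → 1, fb=0
101: 10101101001001010110 → 1, fb=1
102: 01011010010010101101 → 0, fb=1
103: 10110100100101011011 → 1, fb=0
104: 01101001001010110110 → 0, fb=0

110110110001001111010000001110001101010100011111111001111101111000001101100100101110011000010000010111010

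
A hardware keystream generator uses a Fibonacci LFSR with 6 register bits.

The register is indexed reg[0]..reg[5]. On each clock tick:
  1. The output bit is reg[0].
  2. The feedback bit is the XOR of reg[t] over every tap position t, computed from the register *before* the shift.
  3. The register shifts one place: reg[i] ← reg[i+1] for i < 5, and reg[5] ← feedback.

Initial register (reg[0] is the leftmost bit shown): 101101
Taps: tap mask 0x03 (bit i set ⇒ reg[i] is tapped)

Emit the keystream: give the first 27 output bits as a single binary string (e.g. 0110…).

101101110110011010101111110

tick  register→output (feedback)
  0  101101→1 (1)
  1  011011→0 (1)
  2  110111→1 (0)
  3  101110→1 (1)
  4  011101→0 (1)
  5  111011→1 (0)
  6  110110→1 (0)
  7  101100→1 (1)
  8  011001→0 (1)
  9  110011→1 (0)
 10  100110→1 (1)
 11  001101→0 (0)
 12  011010→0 (1)
 13  110101→1 (0)
 14  101010→1 (1)
 15  010101→0 (1)
 16  101011→1 (1)
 17  010111→0 (1)
 18  101111→1 (1)
 19  011111→0 (1)
 20  111111→1 (0)
 21  111110→1 (0)
 22  111100→1 (0)
 23  111000→1 (0)
 24  110000→1 (0)
 25  100000→1 (1)
 26  000001→0 (0)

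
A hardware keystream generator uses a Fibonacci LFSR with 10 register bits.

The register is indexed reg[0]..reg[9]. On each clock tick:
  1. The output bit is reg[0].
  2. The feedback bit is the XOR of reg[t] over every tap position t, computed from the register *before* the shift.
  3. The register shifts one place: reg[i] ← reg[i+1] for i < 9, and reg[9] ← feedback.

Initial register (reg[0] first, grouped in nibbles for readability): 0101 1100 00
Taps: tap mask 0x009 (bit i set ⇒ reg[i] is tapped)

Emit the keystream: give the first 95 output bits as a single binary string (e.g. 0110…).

01011100001011110101010101111111101000001010100101111000101011110111010100110111001000111000111

k : reg_k → out_k, fb_k
0: 0101110000 → 0, fb=1
1: 1011100001 → 1, fb=0
2: 0111000010 → 0, fb=1
3: 1110000101 → 1, fb=1
4: 1100001011 → 1, fb=1
5: 1000010111 → 1, fb=1
6: 0000101111 → 0, fb=0
7: 0001011110 → 0, fb=1
8: 0010111101 → 0, fb=0
9: 0101111010 → 0, fb=1
10: 1011110101 → 1, fb=0
11: 0111101010 → 0, fb=1
12: 1111010101 → 1, fb=0
13: 1110101010 → 1, fb=1
14: 1101010101 → 1, fb=0
15: 1010101010 → 1, fb=1
16: 0101010101 → 0, fb=1
17: 1010101011 → 1, fb=1
18: 0101010111 → 0, fb=1
19: 1010101111 → 1, fb=1
20: 0101011111 → 0, fb=1
21: 1010111111 → 1, fb=1
22: 0101111111 → 0, fb=1
23: 1011111111 → 1, fb=0
24: 0111111110 → 0, fb=1
25: 1111111101 → 1, fb=0
26: 1111111010 → 1, fb=0
27: 1111110100 → 1, fb=0
28: 1111101000 → 1, fb=0
29: 1111010000 → 1, fb=0
30: 1110100000 → 1, fb=1
31: 1101000001 → 1, fb=0
32: 1010000010 → 1, fb=1
33: 0100000101 → 0, fb=0
34: 1000001010 → 1, fb=1
35: 0000010101 → 0, fb=0
36: 0000101010 → 0, fb=0
37: 0001010100 → 0, fb=1
38: 0010101001 → 0, fb=0
39: 0101010010 → 0, fb=1
40: 1010100101 → 1, fb=1
41: 0101001011 → 0, fb=1
42: 1010010111 → 1, fb=1
43: 0100101111 → 0, fb=0
44: 1001011110 → 1, fb=0
45: 0010111100 → 0, fb=0
46: 0101111000 → 0, fb=1
47: 1011110001 → 1, fb=0
48: 0111100010 → 0, fb=1
49: 1111000101 → 1, fb=0
50: 1110001010 → 1, fb=1
51: 1100010101 → 1, fb=1
52: 1000101011 → 1, fb=1
53: 0001010111 → 0, fb=1
54: 0010101111 → 0, fb=0
55: 0101011110 → 0, fb=1
56: 1010111101 → 1, fb=1
57: 0101111011 → 0, fb=1
58: 1011110111 → 1, fb=0
59: 0111101110 → 0, fb=1
60: 1111011101 → 1, fb=0
61: 1110111010 → 1, fb=1
62: 1101110101 → 1, fb=0
63: 1011101010 → 1, fb=0
64: 0111010100 → 0, fb=1
65: 1110101001 → 1, fb=1
66: 1101010011 → 1, fb=0
67: 1010100110 → 1, fb=1
68: 0101001101 → 0, fb=1
69: 1010011011 → 1, fb=1
70: 0100110111 → 0, fb=0
71: 1001101110 → 1, fb=0
72: 0011011100 → 0, fb=1
73: 0110111001 → 0, fb=0
74: 1101110010 → 1, fb=0
75: 1011100100 → 1, fb=0
76: 0111001000 → 0, fb=1
77: 1110010001 → 1, fb=1
78: 1100100011 → 1, fb=1
79: 1001000111 → 1, fb=0
80: 0010001110 → 0, fb=0
81: 0100011100 → 0, fb=0
82: 1000111000 → 1, fb=1
83: 0001110001 → 0, fb=1
84: 0011100011 → 0, fb=1
85: 0111000111 → 0, fb=1
86: 1110001111 → 1, fb=1
87: 1100011111 → 1, fb=1
88: 1000111111 → 1, fb=1
89: 0001111111 → 0, fb=1
90: 0011111111 → 0, fb=1
91: 0111111111 → 0, fb=1
92: 1111111111 → 1, fb=0
93: 1111111110 → 1, fb=0
94: 1111111100 → 1, fb=0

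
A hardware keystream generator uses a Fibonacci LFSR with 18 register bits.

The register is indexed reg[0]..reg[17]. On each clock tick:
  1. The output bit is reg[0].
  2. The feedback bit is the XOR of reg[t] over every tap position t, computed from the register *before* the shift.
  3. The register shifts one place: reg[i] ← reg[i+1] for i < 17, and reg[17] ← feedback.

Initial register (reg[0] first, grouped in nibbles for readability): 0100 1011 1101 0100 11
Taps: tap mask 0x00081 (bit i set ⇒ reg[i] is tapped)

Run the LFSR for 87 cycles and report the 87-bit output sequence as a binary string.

010010111101010011101000011010000011011100011100111011100101101011110000110010001010010

tick  register→output (feedback)
  0  010010111101010011→0 (1)
  1  100101111010100111→1 (0)
  2  001011110101001110→0 (1)
  3  010111101010011101→0 (0)
  4  101111010100111010→1 (0)
  5  011110101001110100→0 (0)
  6  111101010011101000→1 (0)
  7  111010100111010000→1 (1)
  8  110101001110100001→1 (1)
  9  101010011101000011→1 (0)
 10  010100111010000110→0 (1)
 11  101001110100001101→1 (0)
 12  010011101000011010→0 (0)
 13  100111010000110100→1 (0)
 14  001110100001101000→0 (0)
 15  011101000011010000→0 (0)
 16  111010000110100000→1 (1)
 17  110100001101000001→1 (1)
 18  101000011010000011→1 (0)
 19  010000110100000110→0 (1)
 20  100001101000001101→1 (1)
 21  000011010000011011→0 (1)
 22  000110100000110111→0 (0)
 23  001101000001101110→0 (0)
 24  011010000011011100→0 (0)
 25  110100000110111000→1 (1)
 26  101000001101110001→1 (1)
 27  010000011011100011→0 (1)
 28  100000110111000111→1 (0)
 29  000001101110001110→0 (0)
 30  000011011100011100→0 (1)
 31  000110111000111001→0 (1)
 32  001101110001110011→0 (1)
 33  011011100011100111→0 (0)
 34  110111000111001110→1 (1)
 35  101110001110011101→1 (1)
 36  011100011100111011→0 (1)
 37  111000111001110111→1 (0)
 38  110001110011101110→1 (0)
 39  100011100111011100→1 (1)
 40  000111001110111001→0 (0)
 41  001110011101110010→0 (1)
 42  011100111011100101→0 (1)
 43  111001110111001011→1 (0)
 44  110011101110010110→1 (1)
 45  100111011100101101→1 (0)
 46  001110111001011010→0 (1)
 47  011101110010110101→0 (1)
 48  111011100101101011→1 (1)
 49  110111001011010111→1 (1)
 50  101110010110101111→1 (0)
 51  011100101101011110→0 (0)
 52  111001011010111100→1 (0)
 53  110010110101111000→1 (0)
 54  100101101011110000→1 (1)
 55  001011010111100001→0 (1)
 56  010110101111000011→0 (0)
 57  101101011110000110→1 (0)
 58  011010111100001100→0 (1)
 59  110101111000011001→1 (0)
 60  101011110000110010→1 (0)
 61  010111100001100100→0 (0)
 62  101111000011001000→1 (1)
 63  011110000110010001→0 (0)
 64  111100001100100010→1 (1)
 65  111000011001000101→1 (0)
 66  110000110010001010→1 (0)
 67  100001100100010100→1 (1)
 68  000011001000101001→0 (0)
 69  000110010001010010→0 (1)
 70  001100100010100101→0 (0)
 71  011001000101001010→0 (0)
 72  110010001010010100→1 (1)
 73  100100010100101001→1 (0)
 74  001000101001010010→0 (0)
 75  010001010010100100→0 (1)
 76  100010100101001001→1 (1)
 77  000101001010010011→0 (0)
 78  001010010100100110→0 (1)
 79  010100101001001101→0 (0)
 80  101001010010011010→1 (0)
 81  010010100100110100→0 (0)
 82  100101001001101000→1 (1)
 83  001010010011010001→0 (1)
 84  010100100110100011→0 (0)
 85  101001001101000110→1 (1)
 86  010010011010001101→0 (1)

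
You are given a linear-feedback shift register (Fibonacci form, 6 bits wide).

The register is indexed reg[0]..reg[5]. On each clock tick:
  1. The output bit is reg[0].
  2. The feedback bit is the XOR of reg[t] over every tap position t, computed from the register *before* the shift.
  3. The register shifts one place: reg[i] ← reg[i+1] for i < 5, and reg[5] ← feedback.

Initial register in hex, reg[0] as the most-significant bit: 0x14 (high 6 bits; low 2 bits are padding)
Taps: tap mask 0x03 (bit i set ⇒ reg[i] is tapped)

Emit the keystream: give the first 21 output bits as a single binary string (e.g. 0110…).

k : reg_k → out_k, fb_k
0: 000101 → 0, fb=0
1: 001010 → 0, fb=0
2: 010100 → 0, fb=1
3: 101001 → 1, fb=1
4: 010011 → 0, fb=1
5: 100111 → 1, fb=1
6: 001111 → 0, fb=0
7: 011110 → 0, fb=1
8: 111101 → 1, fb=0
9: 111010 → 1, fb=0
10: 110100 → 1, fb=0
11: 101000 → 1, fb=1
12: 010001 → 0, fb=1
13: 100011 → 1, fb=1
14: 000111 → 0, fb=0
15: 001110 → 0, fb=0
16: 011100 → 0, fb=1
17: 111001 → 1, fb=0
18: 110010 → 1, fb=0
19: 100100 → 1, fb=1
20: 001001 → 0, fb=0

000101001111010001110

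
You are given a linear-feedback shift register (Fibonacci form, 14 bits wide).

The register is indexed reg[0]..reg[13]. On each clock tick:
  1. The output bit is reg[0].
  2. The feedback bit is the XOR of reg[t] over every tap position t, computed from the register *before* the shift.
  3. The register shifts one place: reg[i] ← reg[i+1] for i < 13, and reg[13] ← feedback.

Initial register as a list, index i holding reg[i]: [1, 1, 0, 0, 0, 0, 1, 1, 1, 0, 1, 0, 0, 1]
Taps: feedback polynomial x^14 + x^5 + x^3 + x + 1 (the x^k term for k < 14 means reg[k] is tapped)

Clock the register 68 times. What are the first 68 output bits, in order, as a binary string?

k : reg_k → out_k, fb_k
0: 11000011101001 → 1, fb=0
1: 10000111010010 → 1, fb=0
2: 00001110100100 → 0, fb=1
3: 00011101001001 → 0, fb=0
4: 00111010010010 → 0, fb=1
5: 01110100100101 → 0, fb=1
6: 11101001001011 → 1, fb=0
7: 11010010010110 → 1, fb=1
8: 10100100101101 → 1, fb=0
9: 01001001011010 → 0, fb=1
10: 10010010110101 → 1, fb=0
11: 00100101101010 → 0, fb=1
12: 01001011010101 → 0, fb=1
13: 10010110101011 → 1, fb=1
14: 00101101010111 → 0, fb=1
15: 01011010101111 → 0, fb=0
16: 10110101011110 → 1, fb=1
17: 01101010111101 → 0, fb=1
18: 11010101111011 → 1, fb=0
19: 10101011110110 → 1, fb=1
20: 01010111101101 → 0, fb=1
21: 10101111011011 → 1, fb=0
22: 01011110110110 → 0, fb=1
23: 10111101101101 → 1, fb=1
24: 01111011011011 → 0, fb=0
25: 11110110110110 → 1, fb=0
26: 11101101101100 → 1, fb=1
27: 11011011011001 → 1, fb=1
28: 10110110110011 → 1, fb=1
29: 01101101100111 → 0, fb=0
30: 11011011001110 → 1, fb=1
31: 10110110011101 → 1, fb=1
32: 01101100111011 → 0, fb=0
33: 11011001110110 → 1, fb=1
34: 10110011101101 → 1, fb=0
35: 01100111011010 → 0, fb=0
36: 11001110110100 → 1, fb=1
37: 10011101101001 → 1, fb=1
38: 00111011010011 → 0, fb=1
39: 01110110100111 → 0, fb=1
40: 11101101001111 → 1, fb=1
41: 11011010011111 → 1, fb=1
42: 10110100111111 → 1, fb=1
43: 01101001111111 → 0, fb=1
44: 11010011111111 → 1, fb=1
45: 10100111111111 → 1, fb=0
46: 01001111111110 → 0, fb=0
47: 10011111111100 → 1, fb=1
48: 00111111111001 → 0, fb=0
49: 01111111110010 → 0, fb=1
50: 11111111100101 → 1, fb=0
51: 11111111001010 → 1, fb=0
52: 11111110010100 → 1, fb=0
53: 11111100101000 → 1, fb=0
54: 11111001010000 → 1, fb=1
55: 11110010100001 → 1, fb=1
56: 11100101000011 → 1, fb=1
57: 11001010000111 → 1, fb=0
58: 10010100001110 → 1, fb=1
59: 00101000011101 → 0, fb=0
60: 01010000111010 → 0, fb=0
61: 10100001110100 → 1, fb=1
62: 01000011101001 → 0, fb=1
63: 10000111010011 → 1, fb=0
64: 00001110100110 → 0, fb=1
65: 00011101001101 → 0, fb=0
66: 00111010011010 → 0, fb=1
67: 01110100110101 → 0, fb=1

11000011101001001011010101111011011011001110110100111111111001010000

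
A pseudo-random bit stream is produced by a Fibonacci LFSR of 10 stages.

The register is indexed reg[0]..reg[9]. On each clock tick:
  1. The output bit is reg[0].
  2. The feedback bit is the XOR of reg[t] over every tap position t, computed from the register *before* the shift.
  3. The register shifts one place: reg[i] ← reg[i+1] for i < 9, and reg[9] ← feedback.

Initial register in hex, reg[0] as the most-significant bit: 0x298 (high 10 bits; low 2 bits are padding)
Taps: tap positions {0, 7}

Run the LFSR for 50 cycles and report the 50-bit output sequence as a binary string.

00101001101111011101010111001100111011101110011101

step | reg (before) | out | fb
   0 | 0010100110 | 0 | 1
   1 | 0101001101 | 0 | 1
   2 | 1010011011 | 1 | 1
   3 | 0100110111 | 0 | 1
   4 | 1001101111 | 1 | 0
   5 | 0011011110 | 0 | 1
   6 | 0110111101 | 0 | 1
   7 | 1101111011 | 1 | 1
   8 | 1011110111 | 1 | 0
   9 | 0111101110 | 0 | 1
  10 | 1111011101 | 1 | 0
  11 | 1110111010 | 1 | 1
  12 | 1101110101 | 1 | 0
  13 | 1011101010 | 1 | 1
  14 | 0111010101 | 0 | 1
  15 | 1110101011 | 1 | 1
  16 | 1101010111 | 1 | 0
  17 | 1010101110 | 1 | 0
  18 | 0101011100 | 0 | 1
  19 | 1010111001 | 1 | 1
  20 | 0101110011 | 0 | 0
  21 | 1011100110 | 1 | 0
  22 | 0111001100 | 0 | 1
  23 | 1110011001 | 1 | 1
  24 | 1100110011 | 1 | 1
  25 | 1001100111 | 1 | 0
  26 | 0011001110 | 0 | 1
  27 | 0110011101 | 0 | 1
  28 | 1100111011 | 1 | 1
  29 | 1001110111 | 1 | 0
  30 | 0011101110 | 0 | 1
  31 | 0111011101 | 0 | 1
  32 | 1110111011 | 1 | 1
  33 | 1101110111 | 1 | 0
  34 | 1011101110 | 1 | 0
  35 | 0111011100 | 0 | 1
  36 | 1110111001 | 1 | 1
  37 | 1101110011 | 1 | 1
  38 | 1011100111 | 1 | 0
  39 | 0111001110 | 0 | 1
  40 | 1110011101 | 1 | 0
  41 | 1100111010 | 1 | 1
  42 | 1001110101 | 1 | 0
  43 | 0011101010 | 0 | 0
  44 | 0111010100 | 0 | 1
  45 | 1110101001 | 1 | 1
  46 | 1101010011 | 1 | 1
  47 | 1010100111 | 1 | 0
  48 | 0101001110 | 0 | 1
  49 | 1010011101 | 1 | 0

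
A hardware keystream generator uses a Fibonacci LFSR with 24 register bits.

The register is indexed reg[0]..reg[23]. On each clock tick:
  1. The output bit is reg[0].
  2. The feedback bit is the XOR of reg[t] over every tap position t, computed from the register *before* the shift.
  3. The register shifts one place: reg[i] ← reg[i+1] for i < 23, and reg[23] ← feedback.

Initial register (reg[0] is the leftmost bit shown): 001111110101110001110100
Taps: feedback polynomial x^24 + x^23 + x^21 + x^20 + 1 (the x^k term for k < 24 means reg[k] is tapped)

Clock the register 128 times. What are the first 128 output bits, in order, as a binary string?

k : reg_k → out_k, fb_k
0: 001111110101110001110100 → 0, fb=1
1: 011111101011100011101001 → 0, fb=0
2: 111111010111000111010010 → 1, fb=1
3: 111110101110001110100101 → 1, fb=1
4: 111101011100011101001011 → 1, fb=1
5: 111010111000111010010111 → 1, fb=1
6: 110101110001110100101111 → 1, fb=0
7: 101011100011101001011110 → 1, fb=1
8: 010111000111010010111101 → 0, fb=1
9: 101110001110100101111011 → 1, fb=1
10: 011100011101001011110111 → 0, fb=0
11: 111000111010010111101110 → 1, fb=1
12: 110001110100101111011101 → 1, fb=0
13: 100011101001011110111010 → 1, fb=0
14: 000111010010111101110100 → 0, fb=1
15: 001110100101111011101001 → 0, fb=0
16: 011101001011110111010010 → 0, fb=0
17: 111010010111101110100100 → 1, fb=0
18: 110100101111011101001000 → 1, fb=0
19: 101001011110111010010000 → 1, fb=1
20: 010010111101110100100001 → 0, fb=1
21: 100101111011101001000011 → 1, fb=0
22: 001011110111010010000110 → 0, fb=1
23: 010111101110100100001101 → 0, fb=1
24: 101111011101001000011011 → 1, fb=1
25: 011110111010010000110111 → 0, fb=0
26: 111101110100100001101110 → 1, fb=1
27: 111011101001000011011101 → 1, fb=0
28: 110111010010000110111010 → 1, fb=0
29: 101110100100001101110100 → 1, fb=0
30: 011101001000011011101000 → 0, fb=1
31: 111010010000110111010001 → 1, fb=0
32: 110100100001101110100010 → 1, fb=1
33: 101001000011011101000101 → 1, fb=1
34: 010010000110111010001011 → 0, fb=0
35: 100100001101110100010110 → 1, fb=0
36: 001000011011101000101100 → 0, fb=0
37: 010000110111010001011000 → 0, fb=1
38: 100001101110100010110001 → 1, fb=0
39: 000011011101000101100010 → 0, fb=0
40: 000110111010001011000100 → 0, fb=1
41: 001101110100010110001001 → 0, fb=0
42: 011011101000101100010010 → 0, fb=0
43: 110111010001011000100100 → 1, fb=0
44: 101110100010110001001000 → 1, fb=0
45: 011101000101100010010000 → 0, fb=0
46: 111010001011000100100000 → 1, fb=1
47: 110100010110001001000001 → 1, fb=0
48: 101000101100010010000010 → 1, fb=1
49: 010001011000100100000101 → 0, fb=0
50: 100010110001001000001010 → 1, fb=0
51: 000101100010010000010100 → 0, fb=1
52: 001011000100100000101001 → 0, fb=0
53: 010110001001000001010010 → 0, fb=0
54: 101100010010000010100100 → 1, fb=0
55: 011000100100000101001000 → 0, fb=1
56: 110001001000001010010001 → 1, fb=0
57: 100010010000010100100010 → 1, fb=1
58: 000100100000101001000101 → 0, fb=0
59: 001001000001010010001010 → 0, fb=1
60: 010010000010100100010101 → 0, fb=0
61: 100100000101001000101010 → 1, fb=0
62: 001000001010010001010100 → 0, fb=1
63: 010000010100100010101001 → 0, fb=0
64: 100000101001000101010010 → 1, fb=1
65: 000001010010001010100101 → 0, fb=0
66: 000010100100010101001010 → 0, fb=1
67: 000101001000101010010101 → 0, fb=0
68: 001010010001010100101010 → 0, fb=1
69: 010100100010101001010101 → 0, fb=0
70: 101001000101010010101010 → 1, fb=0
71: 010010001010100101010100 → 0, fb=1
72: 100100010101001010101001 → 1, fb=1
73: 001000101010010101010011 → 0, fb=1
74: 010001010100101010100111 → 0, fb=0
75: 100010101001010101001110 → 1, fb=1
76: 000101010010101010011101 → 0, fb=1
77: 001010100101010100111011 → 0, fb=0
78: 010101001010101001110110 → 0, fb=1
79: 101010010101010011101101 → 1, fb=0
80: 010100101010100111011010 → 0, fb=1
81: 101001010101001110110101 → 1, fb=1
82: 010010101010011101101011 → 0, fb=0
83: 100101010100111011010110 → 1, fb=0
84: 001010101001110110101100 → 0, fb=0
85: 010101010011101101011000 → 0, fb=1
86: 101010100111011010110001 → 1, fb=0
87: 010101001110110101100010 → 0, fb=0
88: 101010011101101011000100 → 1, fb=0
89: 010100111011010110001000 → 0, fb=1
90: 101001110110101100010001 → 1, fb=0
91: 010011101101011000100010 → 0, fb=0
92: 100111011010110001000100 → 1, fb=0
93: 001110110101100010001000 → 0, fb=1
94: 011101101011000100010001 → 0, fb=1
95: 111011010110001000100011 → 1, fb=0
96: 110110101100010001000110 → 1, fb=0
97: 101101011000100010001100 → 1, fb=1
98: 011010110001000100011001 → 0, fb=0
99: 110101100010001000110010 → 1, fb=1
100: 101011000100010001100101 → 1, fb=1
101: 010110001000100011001011 → 0, fb=0
102: 101100010001000110010110 → 1, fb=0
103: 011000100010001100101100 → 0, fb=0
104: 110001000100011001011000 → 1, fb=0
105: 100010001000110010110000 → 1, fb=1
106: 000100010001100101100001 → 0, fb=1
107: 001000100011001011000011 → 0, fb=1
108: 010001000110010110000111 → 0, fb=0
109: 100010001100101100001110 → 1, fb=1
110: 000100011001011000011101 → 0, fb=1
111: 001000110010110000111011 → 0, fb=0
112: 010001100101100001110110 → 0, fb=1
113: 100011001011000011101101 → 1, fb=0
114: 000110010110000111011010 → 0, fb=1
115: 001100101100001110110101 → 0, fb=0
116: 011001011000011101101010 → 0, fb=1
117: 110010110000111011010101 → 1, fb=1
118: 100101100001110110101011 → 1, fb=1
119: 001011000011101101010111 → 0, fb=0
120: 010110000111011010101110 → 0, fb=0
121: 101100001110110101011100 → 1, fb=1
122: 011000011101101010111001 → 0, fb=0
123: 110000111011010101110010 → 1, fb=1
124: 100001110110101011100101 → 1, fb=1
125: 000011101101010111001011 → 0, fb=0
126: 000111011010101110010110 → 0, fb=1
127: 001110110101011100101101 → 0, fb=1

00111111010111000111010010111101110100100001101110100010110001001000001010010001010100101010100111011010110001000100011001011000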